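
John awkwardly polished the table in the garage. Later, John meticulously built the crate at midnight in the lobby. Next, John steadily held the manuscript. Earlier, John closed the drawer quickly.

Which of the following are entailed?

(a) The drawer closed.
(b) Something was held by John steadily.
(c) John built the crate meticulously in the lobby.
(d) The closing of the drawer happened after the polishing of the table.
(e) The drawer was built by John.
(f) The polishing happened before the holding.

(a), (b), (c), (f)

(a) Entailed — 'John closed the drawer' is causative; it entails the inchoative 'the drawer closed'.
(b) Entailed — generalizing the patient leaves a sub-description the original still satisfies.
(c) Entailed — the original entails any weakening of itself; this just drops 'at midnight'.
(d) Not entailed — the narrative doesn't order the polishing relative to the closing.
(e) Not entailed — John built the crate, not the drawer; the drawer belongs to the closing event.
(f) Entailed — the narrative places the polishing before the holding.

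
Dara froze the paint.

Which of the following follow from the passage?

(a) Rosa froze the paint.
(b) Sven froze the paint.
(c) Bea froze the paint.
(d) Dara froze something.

(a) Not entailed — the passage has Dara freezing the paint, not Rosa.
(b) Not entailed — the passage has Dara freezing the paint, not Sven.
(c) Not entailed — the passage has Dara freezing the paint, not Bea.
(d) Entailed — generalizing the patient leaves a sub-description the original still satisfies.

(d)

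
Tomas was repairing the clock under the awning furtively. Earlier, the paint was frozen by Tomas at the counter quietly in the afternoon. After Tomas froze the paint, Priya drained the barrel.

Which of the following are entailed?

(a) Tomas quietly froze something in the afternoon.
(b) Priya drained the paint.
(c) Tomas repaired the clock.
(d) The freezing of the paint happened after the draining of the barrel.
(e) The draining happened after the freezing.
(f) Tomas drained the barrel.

(a) Entailed — the original entails any weakening of itself; this just drops 'at the counter' and generalizes the patient.
(b) Not entailed — Priya drained the barrel, not the paint; the paint belongs to the freezing event.
(c) Not entailed — 'was repairing' is progressive on an accomplishment; it does not entail the completed 'repaired'.
(d) Not entailed — the narrative places the freezing before the draining, not after.
(e) Entailed — the narrative places the freezing before the draining.
(f) Not entailed — the passage has Priya draining the barrel, not Tomas.

(a), (e)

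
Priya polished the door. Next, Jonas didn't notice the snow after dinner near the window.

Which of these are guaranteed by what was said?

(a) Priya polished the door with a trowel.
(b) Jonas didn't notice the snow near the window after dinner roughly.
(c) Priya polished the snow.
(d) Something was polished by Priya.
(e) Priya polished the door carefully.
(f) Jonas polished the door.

(a) Not entailed — 'with a trowel' adds information not in the original event.
(b) Entailed — under negation, adding a further restriction is entailed: if no such noticing event occurred, none occurred roughly either.
(c) Not entailed — Priya polished the door, not the snow; the snow belongs to the noticing event.
(d) Entailed — this follows by dropping conjuncts from the polishing event's description.
(e) Not entailed — 'carefully' adds information not in the original event.
(f) Not entailed — the passage has Priya polishing the door, not Jonas.

(b), (d)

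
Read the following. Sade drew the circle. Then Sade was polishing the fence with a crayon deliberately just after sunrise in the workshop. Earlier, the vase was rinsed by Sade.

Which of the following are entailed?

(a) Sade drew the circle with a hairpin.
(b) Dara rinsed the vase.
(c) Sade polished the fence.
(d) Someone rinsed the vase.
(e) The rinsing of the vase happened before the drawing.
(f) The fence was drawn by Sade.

(a) Not entailed — 'with a hairpin' adds information not in the original event.
(b) Not entailed — the passage has Sade rinsing the vase, not Dara.
(c) Entailed — 'polish' is an activity; 'was polishing' entails that some polishing happened, so 'polished' holds.
(d) Entailed — generalizing the agent leaves a sub-description the original still satisfies.
(e) Not entailed — the narrative doesn't order the rinsing relative to the drawing.
(f) Not entailed — Sade drew the circle, not the fence; the fence belongs to the polishing event.

(c), (d)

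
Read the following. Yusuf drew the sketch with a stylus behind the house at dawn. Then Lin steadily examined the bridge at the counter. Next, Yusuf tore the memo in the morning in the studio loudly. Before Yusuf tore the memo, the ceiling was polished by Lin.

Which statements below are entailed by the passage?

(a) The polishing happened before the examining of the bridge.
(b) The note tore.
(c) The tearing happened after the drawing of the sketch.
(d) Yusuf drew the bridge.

(a) Not entailed — the narrative doesn't order the polishing relative to the examining.
(b) Not entailed — the memo is what tore, not the note.
(c) Entailed — the narrative places the drawing before the tearing.
(d) Not entailed — Yusuf drew the sketch, not the bridge; the bridge belongs to the examining event.

(c)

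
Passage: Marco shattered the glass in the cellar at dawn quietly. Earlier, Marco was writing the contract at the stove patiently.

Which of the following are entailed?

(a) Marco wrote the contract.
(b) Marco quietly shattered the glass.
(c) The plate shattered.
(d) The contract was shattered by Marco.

(a) Not entailed — 'was writing' is progressive on an accomplishment; it does not entail the completed 'wrote'.
(b) Entailed — the original entails any weakening of itself; this just drops 'at dawn', 'in the cellar'.
(c) Not entailed — the glass is what shattered, not the plate.
(d) Not entailed — Marco shattered the glass, not the contract; the contract belongs to the writing event.

(b)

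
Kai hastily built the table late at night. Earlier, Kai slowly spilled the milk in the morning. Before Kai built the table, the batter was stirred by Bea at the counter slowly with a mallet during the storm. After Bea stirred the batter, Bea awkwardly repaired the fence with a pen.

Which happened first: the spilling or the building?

The connectives place the spilling before the building.

the spilling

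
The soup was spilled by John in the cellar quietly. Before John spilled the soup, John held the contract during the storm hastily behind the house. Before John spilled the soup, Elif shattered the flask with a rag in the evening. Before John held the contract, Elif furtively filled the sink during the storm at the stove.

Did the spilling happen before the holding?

no

The narrative orders the holding before the spilling.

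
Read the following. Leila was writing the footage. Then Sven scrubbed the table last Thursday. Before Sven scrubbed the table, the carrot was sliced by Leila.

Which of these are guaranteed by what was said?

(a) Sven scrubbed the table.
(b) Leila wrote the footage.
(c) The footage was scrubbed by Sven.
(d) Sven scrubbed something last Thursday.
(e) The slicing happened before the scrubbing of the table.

(a), (d), (e)

(a) Entailed — the original entails any weakening of itself; this just drops 'last Thursday'.
(b) Not entailed — 'was writing' is progressive on an accomplishment; it does not entail the completed 'wrote'.
(c) Not entailed — Sven scrubbed the table, not the footage; the footage belongs to the writing event.
(d) Entailed — every conjunct here is already in the original scrubbing event.
(e) Entailed — the narrative places the slicing before the scrubbing.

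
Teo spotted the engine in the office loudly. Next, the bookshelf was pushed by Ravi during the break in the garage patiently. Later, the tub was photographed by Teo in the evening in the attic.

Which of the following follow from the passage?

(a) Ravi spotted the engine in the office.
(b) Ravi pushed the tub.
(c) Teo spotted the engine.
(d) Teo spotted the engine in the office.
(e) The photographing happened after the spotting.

(a) Not entailed — the passage has Teo spotting the engine, not Ravi.
(b) Not entailed — Ravi pushed the bookshelf, not the tub; the tub belongs to the photographing event.
(c) Entailed — every conjunct here is already in the original spotting event.
(d) Entailed — the original entails any weakening of itself; this just drops 'loudly'.
(e) Entailed — the narrative places the spotting before the photographing.

(c), (d), (e)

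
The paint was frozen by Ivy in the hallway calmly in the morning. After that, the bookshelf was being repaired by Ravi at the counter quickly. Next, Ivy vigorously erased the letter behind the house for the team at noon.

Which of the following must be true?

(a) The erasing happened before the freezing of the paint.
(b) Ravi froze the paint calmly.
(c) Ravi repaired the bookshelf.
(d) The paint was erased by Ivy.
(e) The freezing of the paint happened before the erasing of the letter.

(e)

(a) Not entailed — the narrative places the freezing before the erasing, not after.
(b) Not entailed — the passage has Ivy freezing the paint, not Ravi.
(c) Not entailed — 'was repairing' is progressive on an accomplishment; it does not entail the completed 'repaired'.
(d) Not entailed — Ivy erased the letter, not the paint; the paint belongs to the freezing event.
(e) Entailed — the narrative places the freezing before the erasing.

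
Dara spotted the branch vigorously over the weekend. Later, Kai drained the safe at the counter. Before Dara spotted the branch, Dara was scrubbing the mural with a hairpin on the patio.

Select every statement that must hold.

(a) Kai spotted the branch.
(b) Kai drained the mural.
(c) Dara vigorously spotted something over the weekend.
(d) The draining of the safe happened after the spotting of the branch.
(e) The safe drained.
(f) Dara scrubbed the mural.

(a) Not entailed — the passage has Dara spotting the branch, not Kai.
(b) Not entailed — Kai drained the safe, not the mural; the mural belongs to the scrubbing event.
(c) Entailed — this follows by dropping conjuncts from the spotting event's description.
(d) Entailed — the narrative places the spotting before the draining.
(e) Entailed — 'Kai drained the safe' is causative; it entails the inchoative 'the safe drained'.
(f) Entailed — 'scrub' is an activity; 'was scrubbing' entails that some scrubbing happened, so 'scrubbed' holds.

(c), (d), (e), (f)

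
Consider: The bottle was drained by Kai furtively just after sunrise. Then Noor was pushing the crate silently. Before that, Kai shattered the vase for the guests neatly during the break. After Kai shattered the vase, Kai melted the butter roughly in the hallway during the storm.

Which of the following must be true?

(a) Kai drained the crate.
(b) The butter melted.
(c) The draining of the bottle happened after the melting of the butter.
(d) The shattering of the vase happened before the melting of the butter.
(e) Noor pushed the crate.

(b), (d), (e)

(a) Not entailed — Kai drained the bottle, not the crate; the crate belongs to the pushing event.
(b) Entailed — 'Kai melted the butter' is causative; it entails the inchoative 'the butter melted'.
(c) Not entailed — the narrative doesn't order the melting relative to the draining.
(d) Entailed — the narrative places the shattering before the melting.
(e) Entailed — 'push' is an activity; 'was pushing' entails that some pushing happened, so 'pushed' holds.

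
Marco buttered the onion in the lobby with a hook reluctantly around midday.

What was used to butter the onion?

'with a hook' marks the instrument of the buttering event.

a hook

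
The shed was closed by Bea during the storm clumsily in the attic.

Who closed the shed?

Bea

'Bea' marks the agent of the closing event.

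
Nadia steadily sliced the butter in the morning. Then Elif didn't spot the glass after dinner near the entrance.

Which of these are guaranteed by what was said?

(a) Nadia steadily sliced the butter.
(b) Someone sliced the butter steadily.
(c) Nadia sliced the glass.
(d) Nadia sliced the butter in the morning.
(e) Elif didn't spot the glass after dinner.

(a), (b), (d)

(a) Entailed — dropping 'in the morning' leaves a sub-description the original still satisfies.
(b) Entailed — this follows by dropping conjuncts from the slicing event's description.
(c) Not entailed — Nadia sliced the butter, not the glass; the glass belongs to the spotting event.
(d) Entailed — the original entails any weakening of itself; this just drops 'steadily'.
(e) Not entailed — dropping 'near the entrance' under negation is not valid — the original leaves open that Elif spotted the glass some other way.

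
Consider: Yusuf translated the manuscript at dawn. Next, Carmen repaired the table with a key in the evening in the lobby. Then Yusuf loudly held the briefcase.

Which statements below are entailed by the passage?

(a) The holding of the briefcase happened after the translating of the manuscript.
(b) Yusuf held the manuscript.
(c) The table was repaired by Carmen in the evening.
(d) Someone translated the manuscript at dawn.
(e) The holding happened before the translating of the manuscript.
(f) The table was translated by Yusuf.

(a) Entailed — the narrative places the translating before the holding.
(b) Not entailed — Yusuf held the briefcase, not the manuscript; the manuscript belongs to the translating event.
(c) Entailed — dropping 'with a key', 'in the lobby' leaves a sub-description the original still satisfies.
(d) Entailed — the original entails any weakening of itself; this just generalizes the agent.
(e) Not entailed — the narrative places the translating before the holding, not after.
(f) Not entailed — Yusuf translated the manuscript, not the table; the table belongs to the repairing event.

(a), (c), (d)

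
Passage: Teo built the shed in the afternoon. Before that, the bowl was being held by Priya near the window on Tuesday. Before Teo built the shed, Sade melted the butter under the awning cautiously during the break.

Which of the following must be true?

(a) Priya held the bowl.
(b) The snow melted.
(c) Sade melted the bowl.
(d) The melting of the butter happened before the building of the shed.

(a), (d)

(a) Entailed — 'hold' is an activity; 'was holding' entails that some holding happened, so 'held' holds.
(b) Not entailed — the butter is what melted, not the snow.
(c) Not entailed — Sade melted the butter, not the bowl; the bowl belongs to the holding event.
(d) Entailed — the narrative places the melting before the building.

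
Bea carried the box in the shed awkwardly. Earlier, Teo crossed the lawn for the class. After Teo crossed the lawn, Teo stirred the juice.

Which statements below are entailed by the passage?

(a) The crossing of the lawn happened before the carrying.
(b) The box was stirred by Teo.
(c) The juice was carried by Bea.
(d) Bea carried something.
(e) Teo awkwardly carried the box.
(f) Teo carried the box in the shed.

(a), (d)

(a) Entailed — the narrative places the crossing before the carrying.
(b) Not entailed — Teo stirred the juice, not the box; the box belongs to the carrying event.
(c) Not entailed — Bea carried the box, not the juice; the juice belongs to the stirring event.
(d) Entailed — dropping 'in the shed', 'awkwardly' and generalizing the patient leaves a sub-description the original still satisfies.
(e) Not entailed — the passage has Bea carrying the box, not Teo.
(f) Not entailed — the passage has Bea carrying the box, not Teo.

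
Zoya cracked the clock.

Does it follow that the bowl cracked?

no

Nothing is said about any bowl; only the clock is affected.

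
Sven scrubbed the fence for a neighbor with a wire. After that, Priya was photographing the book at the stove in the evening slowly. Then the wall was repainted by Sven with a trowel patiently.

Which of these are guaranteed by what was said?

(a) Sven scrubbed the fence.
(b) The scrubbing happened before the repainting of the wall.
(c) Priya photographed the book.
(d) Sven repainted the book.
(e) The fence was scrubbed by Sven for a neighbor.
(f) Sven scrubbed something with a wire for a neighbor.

(a), (b), (e), (f)

(a) Entailed — every conjunct here is already in the original scrubbing event.
(b) Entailed — the narrative places the scrubbing before the repainting.
(c) Not entailed — 'was photographing' is progressive on an accomplishment; it does not entail the completed 'photographed'.
(d) Not entailed — Sven repainted the wall, not the book; the book belongs to the photographing event.
(e) Entailed — this follows by dropping conjuncts from the scrubbing event's description.
(f) Entailed — generalizing the patient leaves a sub-description the original still satisfies.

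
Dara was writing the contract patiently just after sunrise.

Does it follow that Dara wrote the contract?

'was writing' is progressive; for an accomplishment like 'write the contract', it doesn't entail completion.

no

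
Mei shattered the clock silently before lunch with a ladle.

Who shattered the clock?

'Mei' marks the agent of the shattering event.

Mei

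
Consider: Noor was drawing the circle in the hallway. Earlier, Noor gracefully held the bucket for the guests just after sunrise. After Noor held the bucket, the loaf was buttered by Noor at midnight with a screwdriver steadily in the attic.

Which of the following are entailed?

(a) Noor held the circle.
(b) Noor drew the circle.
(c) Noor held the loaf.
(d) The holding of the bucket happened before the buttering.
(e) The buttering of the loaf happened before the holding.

(d)

(a) Not entailed — Noor held the bucket, not the circle; the circle belongs to the drawing event.
(b) Not entailed — 'was drawing' is progressive on an accomplishment; it does not entail the completed 'drew'.
(c) Not entailed — Noor held the bucket, not the loaf; the loaf belongs to the buttering event.
(d) Entailed — the narrative places the holding before the buttering.
(e) Not entailed — the narrative places the holding before the buttering, not after.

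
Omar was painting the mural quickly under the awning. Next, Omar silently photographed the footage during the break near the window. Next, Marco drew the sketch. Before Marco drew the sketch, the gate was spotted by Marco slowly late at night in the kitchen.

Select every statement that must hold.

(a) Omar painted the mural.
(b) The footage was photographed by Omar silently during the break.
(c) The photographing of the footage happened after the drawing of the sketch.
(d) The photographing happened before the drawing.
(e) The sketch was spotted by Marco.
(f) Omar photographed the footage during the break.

(a) Not entailed — 'was painting' is progressive on an accomplishment; it does not entail the completed 'painted'.
(b) Entailed — the original entails any weakening of itself; this just drops 'near the window'.
(c) Not entailed — the narrative places the photographing before the drawing, not after.
(d) Entailed — the narrative places the photographing before the drawing.
(e) Not entailed — Marco spotted the gate, not the sketch; the sketch belongs to the drawing event.
(f) Entailed — this follows by dropping conjuncts from the photographing event's description.

(b), (d), (f)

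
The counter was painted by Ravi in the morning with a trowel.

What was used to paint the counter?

'with a trowel' marks the instrument of the painting event.

a trowel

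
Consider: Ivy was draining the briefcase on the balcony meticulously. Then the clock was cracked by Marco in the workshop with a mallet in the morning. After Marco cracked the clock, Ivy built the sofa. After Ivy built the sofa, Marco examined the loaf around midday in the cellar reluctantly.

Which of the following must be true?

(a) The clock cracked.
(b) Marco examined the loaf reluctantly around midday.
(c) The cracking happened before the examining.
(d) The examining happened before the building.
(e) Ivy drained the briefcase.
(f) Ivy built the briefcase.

(a), (b), (c)

(a) Entailed — 'Marco cracked the clock' is causative; it entails the inchoative 'the clock cracked'.
(b) Entailed — the original entails any weakening of itself; this just drops 'in the cellar'.
(c) Entailed — the narrative places the cracking before the examining.
(d) Not entailed — the narrative places the building before the examining, not after.
(e) Not entailed — 'was draining' is progressive on an accomplishment; it does not entail the completed 'drained'.
(f) Not entailed — Ivy built the sofa, not the briefcase; the briefcase belongs to the draining event.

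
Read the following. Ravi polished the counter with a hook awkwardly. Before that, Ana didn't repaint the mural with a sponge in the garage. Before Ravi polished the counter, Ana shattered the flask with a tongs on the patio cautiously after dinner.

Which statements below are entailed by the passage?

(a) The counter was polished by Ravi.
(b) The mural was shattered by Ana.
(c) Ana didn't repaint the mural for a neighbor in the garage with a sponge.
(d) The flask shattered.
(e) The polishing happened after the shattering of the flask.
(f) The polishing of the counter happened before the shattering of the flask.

(a), (c), (d), (e)

(a) Entailed — every conjunct here is already in the original polishing event.
(b) Not entailed — Ana shattered the flask, not the mural; the mural belongs to the repainting event.
(c) Entailed — under negation, adding a further restriction is entailed: if no such repainting event occurred, none occurred for a neighbor either.
(d) Entailed — 'Ana shattered the flask' is causative; it entails the inchoative 'the flask shattered'.
(e) Entailed — the narrative places the shattering before the polishing.
(f) Not entailed — the narrative places the shattering before the polishing, not after.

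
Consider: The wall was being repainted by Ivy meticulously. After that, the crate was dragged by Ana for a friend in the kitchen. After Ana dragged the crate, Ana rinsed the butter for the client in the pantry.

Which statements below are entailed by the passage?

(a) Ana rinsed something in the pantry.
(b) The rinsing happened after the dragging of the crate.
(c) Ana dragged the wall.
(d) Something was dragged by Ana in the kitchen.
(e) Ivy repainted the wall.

(a), (b), (d)

(a) Entailed — the original entails any weakening of itself; this just drops 'for the client' and generalizes the patient.
(b) Entailed — the narrative places the dragging before the rinsing.
(c) Not entailed — Ana dragged the crate, not the wall; the wall belongs to the repainting event.
(d) Entailed — dropping 'for a friend' and generalizing the patient leaves a sub-description the original still satisfies.
(e) Not entailed — 'was repainting' is progressive on an accomplishment; it does not entail the completed 'repainted'.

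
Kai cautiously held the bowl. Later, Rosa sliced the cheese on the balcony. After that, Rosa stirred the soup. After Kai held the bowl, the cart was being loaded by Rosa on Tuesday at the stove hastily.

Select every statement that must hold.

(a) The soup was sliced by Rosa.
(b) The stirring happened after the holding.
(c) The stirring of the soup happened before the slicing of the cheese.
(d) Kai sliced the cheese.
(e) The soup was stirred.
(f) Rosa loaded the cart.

(b), (e)

(a) Not entailed — Rosa sliced the cheese, not the soup; the soup belongs to the stirring event.
(b) Entailed — the narrative places the holding before the stirring.
(c) Not entailed — the narrative places the slicing before the stirring, not after.
(d) Not entailed — the passage has Rosa slicing the cheese, not Kai.
(e) Entailed — this follows by dropping conjuncts from the stirring event's description.
(f) Not entailed — 'was loading' is progressive on an accomplishment; it does not entail the completed 'loaded'.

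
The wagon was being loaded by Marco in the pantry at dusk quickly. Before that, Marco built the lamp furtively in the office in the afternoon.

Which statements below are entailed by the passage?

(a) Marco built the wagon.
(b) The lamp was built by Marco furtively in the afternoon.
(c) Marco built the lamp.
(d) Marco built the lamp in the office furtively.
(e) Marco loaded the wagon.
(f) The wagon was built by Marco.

(a) Not entailed — Marco built the lamp, not the wagon; the wagon belongs to the loading event.
(b) Entailed — every conjunct here is already in the original building event.
(c) Entailed — dropping 'in the office', 'in the afternoon', 'furtively' leaves a sub-description the original still satisfies.
(d) Entailed — this follows by dropping conjuncts from the building event's description.
(e) Not entailed — 'was loading' is progressive on an accomplishment; it does not entail the completed 'loaded'.
(f) Not entailed — Marco built the lamp, not the wagon; the wagon belongs to the loading event.

(b), (c), (d)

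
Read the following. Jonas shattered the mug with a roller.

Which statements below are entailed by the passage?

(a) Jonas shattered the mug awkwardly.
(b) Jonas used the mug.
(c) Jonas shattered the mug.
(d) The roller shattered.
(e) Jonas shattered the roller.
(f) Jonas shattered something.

(a) Not entailed — 'awkwardly' adds information not in the original event.
(b) Not entailed — the mug is the patient, not an instrument — Jonas used a roller.
(c) Entailed — dropping 'with a roller' leaves a sub-description the original still satisfies.
(d) Not entailed — the mug is what shattered, not the roller.
(e) Not entailed — the roller is the instrument, not what was shattered.
(f) Entailed — this follows by dropping conjuncts from the shattering event's description.

(c), (f)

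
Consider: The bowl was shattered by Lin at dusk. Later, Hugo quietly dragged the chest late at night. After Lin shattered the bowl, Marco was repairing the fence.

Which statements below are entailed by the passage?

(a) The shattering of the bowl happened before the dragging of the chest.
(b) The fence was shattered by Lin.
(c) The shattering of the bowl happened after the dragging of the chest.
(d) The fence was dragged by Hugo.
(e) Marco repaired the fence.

(a) Entailed — the narrative places the shattering before the dragging.
(b) Not entailed — Lin shattered the bowl, not the fence; the fence belongs to the repairing event.
(c) Not entailed — the narrative places the shattering before the dragging, not after.
(d) Not entailed — Hugo dragged the chest, not the fence; the fence belongs to the repairing event.
(e) Not entailed — 'was repairing' is progressive on an accomplishment; it does not entail the completed 'repaired'.

(a)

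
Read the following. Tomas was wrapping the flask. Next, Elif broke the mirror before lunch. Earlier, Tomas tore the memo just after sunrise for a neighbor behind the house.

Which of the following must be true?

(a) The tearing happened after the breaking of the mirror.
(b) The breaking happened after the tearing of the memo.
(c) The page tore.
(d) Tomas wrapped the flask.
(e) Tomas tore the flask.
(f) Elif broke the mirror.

(b), (f)

(a) Not entailed — the narrative places the tearing before the breaking, not after.
(b) Entailed — the narrative places the tearing before the breaking.
(c) Not entailed — the memo is what tore, not the page.
(d) Not entailed — 'was wrapping' is progressive on an accomplishment; it does not entail the completed 'wrapped'.
(e) Not entailed — Tomas tore the memo, not the flask; the flask belongs to the wrapping event.
(f) Entailed — this follows by dropping conjuncts from the breaking event's description.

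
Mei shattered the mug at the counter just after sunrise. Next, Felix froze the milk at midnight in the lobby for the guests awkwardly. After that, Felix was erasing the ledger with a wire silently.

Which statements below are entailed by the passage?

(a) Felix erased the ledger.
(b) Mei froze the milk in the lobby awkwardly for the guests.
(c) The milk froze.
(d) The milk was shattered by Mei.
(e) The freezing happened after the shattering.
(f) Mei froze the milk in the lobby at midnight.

(c), (e)

(a) Not entailed — 'was erasing' is progressive on an accomplishment; it does not entail the completed 'erased'.
(b) Not entailed — the passage has Felix freezing the milk, not Mei.
(c) Entailed — 'Felix froze the milk' is causative; it entails the inchoative 'the milk froze'.
(d) Not entailed — Mei shattered the mug, not the milk; the milk belongs to the freezing event.
(e) Entailed — the narrative places the shattering before the freezing.
(f) Not entailed — the passage has Felix freezing the milk, not Mei.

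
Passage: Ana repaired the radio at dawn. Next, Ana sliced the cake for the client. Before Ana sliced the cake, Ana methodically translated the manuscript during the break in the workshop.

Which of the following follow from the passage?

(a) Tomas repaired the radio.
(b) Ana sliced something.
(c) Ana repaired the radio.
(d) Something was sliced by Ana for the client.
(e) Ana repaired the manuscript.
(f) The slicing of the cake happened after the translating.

(b), (c), (d), (f)

(a) Not entailed — the passage has Ana repairing the radio, not Tomas.
(b) Entailed — this follows by dropping conjuncts from the slicing event's description.
(c) Entailed — this follows by dropping conjuncts from the repairing event's description.
(d) Entailed — every conjunct here is already in the original slicing event.
(e) Not entailed — Ana repaired the radio, not the manuscript; the manuscript belongs to the translating event.
(f) Entailed — the narrative places the translating before the slicing.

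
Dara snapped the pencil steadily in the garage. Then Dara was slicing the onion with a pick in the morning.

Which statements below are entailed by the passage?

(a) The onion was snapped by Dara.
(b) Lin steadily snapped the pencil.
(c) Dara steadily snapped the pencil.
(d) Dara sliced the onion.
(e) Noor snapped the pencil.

(a) Not entailed — Dara snapped the pencil, not the onion; the onion belongs to the slicing event.
(b) Not entailed — the passage has Dara snapping the pencil, not Lin.
(c) Entailed — this follows by dropping conjuncts from the snapping event's description.
(d) Not entailed — 'was slicing' is progressive on an accomplishment; it does not entail the completed 'sliced'.
(e) Not entailed — the passage has Dara snapping the pencil, not Noor.

(c)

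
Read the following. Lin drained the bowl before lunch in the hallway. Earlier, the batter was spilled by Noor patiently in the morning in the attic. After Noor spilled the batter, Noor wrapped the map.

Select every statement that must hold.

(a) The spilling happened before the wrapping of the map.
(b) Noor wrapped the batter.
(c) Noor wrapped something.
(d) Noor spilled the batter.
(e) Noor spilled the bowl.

(a) Entailed — the narrative places the spilling before the wrapping.
(b) Not entailed — Noor wrapped the map, not the batter; the batter belongs to the spilling event.
(c) Entailed — generalizing the patient leaves a sub-description the original still satisfies.
(d) Entailed — dropping 'patiently', 'in the attic', 'in the morning' leaves a sub-description the original still satisfies.
(e) Not entailed — Noor spilled the batter, not the bowl; the bowl belongs to the draining event.

(a), (c), (d)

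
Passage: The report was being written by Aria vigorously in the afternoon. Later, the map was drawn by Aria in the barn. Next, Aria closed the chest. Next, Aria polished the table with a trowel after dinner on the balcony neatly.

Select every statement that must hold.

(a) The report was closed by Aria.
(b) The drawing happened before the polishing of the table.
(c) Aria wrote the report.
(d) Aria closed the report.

(a) Not entailed — Aria closed the chest, not the report; the report belongs to the writing event.
(b) Entailed — the narrative places the drawing before the polishing.
(c) Not entailed — 'was writing' is progressive on an accomplishment; it does not entail the completed 'wrote'.
(d) Not entailed — Aria closed the chest, not the report; the report belongs to the writing event.

(b)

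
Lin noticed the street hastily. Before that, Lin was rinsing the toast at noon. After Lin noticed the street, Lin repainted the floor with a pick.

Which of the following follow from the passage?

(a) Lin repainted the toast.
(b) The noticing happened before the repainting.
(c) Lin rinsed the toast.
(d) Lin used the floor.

(b), (c)

(a) Not entailed — Lin repainted the floor, not the toast; the toast belongs to the rinsing event.
(b) Entailed — the narrative places the noticing before the repainting.
(c) Entailed — 'rinse' is an activity; 'was rinsing' entails that some rinsing happened, so 'rinsed' holds.
(d) Not entailed — the floor is the patient, not an instrument — Lin used a pick.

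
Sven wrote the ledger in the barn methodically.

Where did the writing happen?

'in the barn' marks the location of the writing event.

in the barn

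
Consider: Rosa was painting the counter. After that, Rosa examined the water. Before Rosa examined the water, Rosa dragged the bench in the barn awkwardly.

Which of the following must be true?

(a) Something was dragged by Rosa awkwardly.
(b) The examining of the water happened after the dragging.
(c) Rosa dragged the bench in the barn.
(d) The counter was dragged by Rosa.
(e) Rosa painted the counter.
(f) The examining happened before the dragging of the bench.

(a), (b), (c)

(a) Entailed — every conjunct here is already in the original dragging event.
(b) Entailed — the narrative places the dragging before the examining.
(c) Entailed — this follows by dropping conjuncts from the dragging event's description.
(d) Not entailed — Rosa dragged the bench, not the counter; the counter belongs to the painting event.
(e) Not entailed — 'was painting' is progressive on an accomplishment; it does not entail the completed 'painted'.
(f) Not entailed — the narrative places the dragging before the examining, not after.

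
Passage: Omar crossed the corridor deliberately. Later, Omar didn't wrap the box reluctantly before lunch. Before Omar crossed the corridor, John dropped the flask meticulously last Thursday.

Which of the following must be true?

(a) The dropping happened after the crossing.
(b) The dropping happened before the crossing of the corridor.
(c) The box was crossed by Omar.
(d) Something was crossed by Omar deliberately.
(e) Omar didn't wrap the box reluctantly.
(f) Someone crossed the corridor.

(b), (d), (f)

(a) Not entailed — the narrative places the dropping before the crossing, not after.
(b) Entailed — the narrative places the dropping before the crossing.
(c) Not entailed — Omar crossed the corridor, not the box; the box belongs to the wrapping event.
(d) Entailed — every conjunct here is already in the original crossing event.
(e) Not entailed — dropping 'before lunch' under negation is not valid — the original leaves open that Omar wrapped the box some other way.
(f) Entailed — dropping 'deliberately' and generalizing the agent leaves a sub-description the original still satisfies.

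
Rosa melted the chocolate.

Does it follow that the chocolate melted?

yes

'Rosa melted the chocolate' is the causative; it entails the inchoative 'the chocolate melted'.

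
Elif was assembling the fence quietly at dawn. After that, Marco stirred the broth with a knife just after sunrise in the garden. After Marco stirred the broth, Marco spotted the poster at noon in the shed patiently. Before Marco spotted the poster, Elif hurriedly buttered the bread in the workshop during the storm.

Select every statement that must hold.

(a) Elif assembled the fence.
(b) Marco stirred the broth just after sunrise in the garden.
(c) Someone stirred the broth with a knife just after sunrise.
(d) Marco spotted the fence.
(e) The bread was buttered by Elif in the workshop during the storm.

(b), (c), (e)

(a) Not entailed — 'was assembling' is progressive on an accomplishment; it does not entail the completed 'assembled'.
(b) Entailed — every conjunct here is already in the original stirring event.
(c) Entailed — this follows by dropping conjuncts from the stirring event's description.
(d) Not entailed — Marco spotted the poster, not the fence; the fence belongs to the assembling event.
(e) Entailed — every conjunct here is already in the original buttering event.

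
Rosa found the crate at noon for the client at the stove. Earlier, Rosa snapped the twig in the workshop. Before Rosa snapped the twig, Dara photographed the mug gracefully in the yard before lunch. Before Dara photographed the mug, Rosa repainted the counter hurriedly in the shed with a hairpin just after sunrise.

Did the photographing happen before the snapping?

yes

The narrative orders the photographing before the snapping.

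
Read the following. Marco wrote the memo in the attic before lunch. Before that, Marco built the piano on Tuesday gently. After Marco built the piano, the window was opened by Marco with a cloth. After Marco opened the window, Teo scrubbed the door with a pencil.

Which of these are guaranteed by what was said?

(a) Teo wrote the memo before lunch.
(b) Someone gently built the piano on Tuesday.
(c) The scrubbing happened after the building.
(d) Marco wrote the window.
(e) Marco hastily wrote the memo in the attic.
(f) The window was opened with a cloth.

(b), (c), (f)

(a) Not entailed — the passage has Marco writing the memo, not Teo.
(b) Entailed — this follows by dropping conjuncts from the building event's description.
(c) Entailed — the narrative places the building before the scrubbing.
(d) Not entailed — Marco wrote the memo, not the window; the window belongs to the opening event.
(e) Not entailed — 'hastily' adds information not in the original event.
(f) Entailed — every conjunct here is already in the original opening event.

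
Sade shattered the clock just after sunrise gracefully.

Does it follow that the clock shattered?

yes

'Sade shattered the clock' is the causative; it entails the inchoative 'the clock shattered'.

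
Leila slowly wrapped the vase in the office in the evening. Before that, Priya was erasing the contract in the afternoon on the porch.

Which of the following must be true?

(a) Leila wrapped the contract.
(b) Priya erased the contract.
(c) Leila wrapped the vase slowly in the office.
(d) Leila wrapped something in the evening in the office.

(a) Not entailed — Leila wrapped the vase, not the contract; the contract belongs to the erasing event.
(b) Not entailed — 'was erasing' is progressive on an accomplishment; it does not entail the completed 'erased'.
(c) Entailed — every conjunct here is already in the original wrapping event.
(d) Entailed — dropping 'slowly' and generalizing the patient leaves a sub-description the original still satisfies.

(c), (d)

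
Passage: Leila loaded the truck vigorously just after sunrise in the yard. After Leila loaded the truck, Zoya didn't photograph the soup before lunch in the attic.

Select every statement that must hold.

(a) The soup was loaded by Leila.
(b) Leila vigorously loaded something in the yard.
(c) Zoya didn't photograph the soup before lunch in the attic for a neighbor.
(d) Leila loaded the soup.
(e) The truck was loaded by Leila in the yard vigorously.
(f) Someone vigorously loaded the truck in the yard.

(b), (c), (e), (f)

(a) Not entailed — Leila loaded the truck, not the soup; the soup belongs to the photographing event.
(b) Entailed — dropping 'just after sunrise' and generalizing the patient leaves a sub-description the original still satisfies.
(c) Entailed — under negation, adding a further restriction is entailed: if no such photographing event occurred, none occurred for a neighbor either.
(d) Not entailed — Leila loaded the truck, not the soup; the soup belongs to the photographing event.
(e) Entailed — every conjunct here is already in the original loading event.
(f) Entailed — every conjunct here is already in the original loading event.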